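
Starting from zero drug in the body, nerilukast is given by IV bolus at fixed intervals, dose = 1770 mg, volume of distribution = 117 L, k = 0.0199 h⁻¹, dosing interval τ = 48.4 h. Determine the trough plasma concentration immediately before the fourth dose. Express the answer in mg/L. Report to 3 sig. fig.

8.82 mg/L

C₀ per dose = Dose / Vd = 1770 / 117 = 15.13 mg/L
Fraction remaining after one interval: r = e^(−kτ) = e^(−0.01990 × 48.4) = 0.3817
Before dose 4, 3 doses have been given (aged 1τ, 2τ, 3τ).
C_trough = C₀ × (r + r² + … + r^3) = C₀ × r(1−r^3)/(1−r)
        = 15.13 × 0.3817 × (1 − 0.05561) / (1 − 0.3817) = 8.821 mg/L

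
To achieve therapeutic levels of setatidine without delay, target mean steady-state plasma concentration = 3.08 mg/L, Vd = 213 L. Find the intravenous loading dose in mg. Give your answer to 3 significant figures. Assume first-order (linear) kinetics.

LD = Css × Vd = 3.08 × 213 = 656.0 mg

656 mg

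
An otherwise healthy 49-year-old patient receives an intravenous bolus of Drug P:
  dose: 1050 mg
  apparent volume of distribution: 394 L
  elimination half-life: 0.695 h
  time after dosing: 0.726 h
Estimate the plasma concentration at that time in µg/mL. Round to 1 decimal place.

1.3 µg/mL

C₀ = Dose / Vd = 1050 / 394 = 2.665 mg/L
k = ln2 / t½ = 0.693147 / 0.695 = 0.9973 h⁻¹
C = C₀ · e^(−k·t) = 2.665 × e^(−0.9973 × 0.726)
  = 2.665 × 0.4848 = 1.292 mg/L
(1.292 mg/L = 1.292 µg/mL)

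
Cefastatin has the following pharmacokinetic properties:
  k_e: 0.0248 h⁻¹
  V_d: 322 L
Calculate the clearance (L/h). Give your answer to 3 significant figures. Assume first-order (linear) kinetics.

CL = k × Vd = 0.0248 × 322 = 7.986 L/h

7.99 L/h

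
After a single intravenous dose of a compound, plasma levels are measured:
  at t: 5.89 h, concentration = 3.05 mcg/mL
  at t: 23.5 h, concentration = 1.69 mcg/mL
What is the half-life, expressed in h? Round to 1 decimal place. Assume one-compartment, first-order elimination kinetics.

20.7 h

k = ln(C₁/C₂) / (t₂ − t₁) = ln(3.05/1.69) / (23.5 − 5.89)
  = 0.5904 / 17.61 = 0.03353 h⁻¹
t½ = ln2 / k = 0.693147 / 0.03353 = 20.67 h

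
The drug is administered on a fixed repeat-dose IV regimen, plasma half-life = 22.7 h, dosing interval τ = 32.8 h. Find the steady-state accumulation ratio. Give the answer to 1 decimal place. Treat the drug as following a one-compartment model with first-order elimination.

1.6

k = ln2 / t½ = 0.693147 / 22.7 = 0.03054 h⁻¹
e^(−kτ) = e^(−0.03054 × 32.8) = 0.3673
Accumulation ratio R = 1 / (1 − e^(−kτ)) = 1 / (1 − 0.3673) = 1.581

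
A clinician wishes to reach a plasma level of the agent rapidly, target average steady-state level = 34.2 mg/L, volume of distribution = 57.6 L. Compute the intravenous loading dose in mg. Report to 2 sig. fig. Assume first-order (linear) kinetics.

2000 mg

LD = Css × Vd = 34.2 × 57.6 = 1970 mg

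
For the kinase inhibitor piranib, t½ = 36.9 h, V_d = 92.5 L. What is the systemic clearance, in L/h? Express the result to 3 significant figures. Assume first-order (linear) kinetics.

1.74 L/h

k = ln2 / t½ = 0.693147 / 36.9 = 0.01878 h⁻¹
CL = k × Vd = 0.01878 × 92.5 = 1.737 L/h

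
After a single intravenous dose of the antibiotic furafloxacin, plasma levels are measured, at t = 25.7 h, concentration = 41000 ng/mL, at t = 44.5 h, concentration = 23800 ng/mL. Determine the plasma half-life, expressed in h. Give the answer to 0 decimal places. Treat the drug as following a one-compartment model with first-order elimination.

k = ln(C₁/C₂) / (t₂ − t₁) = ln(41000/23800) / (44.5 − 25.7)
  = 0.5439 / 18.80 = 0.02893 h⁻¹
t½ = ln2 / k = 0.693147 / 0.02893 = 23.96 h

24 h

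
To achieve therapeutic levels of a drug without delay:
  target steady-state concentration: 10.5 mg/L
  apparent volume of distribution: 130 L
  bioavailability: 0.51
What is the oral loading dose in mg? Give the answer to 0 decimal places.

LD = Css × Vd / F = 10.5 × 130 / 0.51 = 2676 mg

2676 mg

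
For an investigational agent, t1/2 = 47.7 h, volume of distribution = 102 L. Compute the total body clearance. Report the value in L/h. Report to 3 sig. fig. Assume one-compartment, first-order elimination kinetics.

k = ln2 / t½ = 0.693147 / 47.7 = 0.01453 h⁻¹
CL = k × Vd = 0.01453 × 102 = 1.482 L/h

1.48 L/h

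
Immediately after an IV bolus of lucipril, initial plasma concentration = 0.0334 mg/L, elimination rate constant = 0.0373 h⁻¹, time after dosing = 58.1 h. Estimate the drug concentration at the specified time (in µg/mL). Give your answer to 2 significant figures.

C = C₀ · e^(−k·t) = 0.03340 × e^(−0.03730 × 58.1)
  = 0.03340 × 0.1145 = 0.003824 mg/L
(0.003824 mg/L = 0.003824 µg/mL)

0.0038 µg/mL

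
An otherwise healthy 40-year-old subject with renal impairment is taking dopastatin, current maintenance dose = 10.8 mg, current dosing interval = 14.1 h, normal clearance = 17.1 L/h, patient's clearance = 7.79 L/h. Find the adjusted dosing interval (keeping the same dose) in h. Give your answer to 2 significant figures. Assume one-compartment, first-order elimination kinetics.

31 h

To keep the same average steady-state level, dosing rate must scale with clearance.
CL ratio = 7.79 / 17.1 = 0.4556
New interval (same dose) = 14.1 / 0.4556 = 30.95 h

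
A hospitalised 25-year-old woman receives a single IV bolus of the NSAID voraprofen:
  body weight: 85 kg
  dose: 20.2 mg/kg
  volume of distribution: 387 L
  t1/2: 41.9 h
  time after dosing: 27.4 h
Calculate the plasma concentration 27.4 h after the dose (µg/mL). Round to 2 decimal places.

2.82 µg/mL

Total dose = 20.2 × 85 = 1717 mg
C₀ = Dose / Vd = 1717 / 387 = 4.437 mg/L
k = ln2 / t½ = 0.693147 / 41.9 = 0.01654 h⁻¹
C = C₀ · e^(−k·t) = 4.437 × e^(−0.01654 × 27.4)
  = 4.437 × 0.6356 = 2.820 mg/L
(2.820 mg/L = 2.820 µg/mL)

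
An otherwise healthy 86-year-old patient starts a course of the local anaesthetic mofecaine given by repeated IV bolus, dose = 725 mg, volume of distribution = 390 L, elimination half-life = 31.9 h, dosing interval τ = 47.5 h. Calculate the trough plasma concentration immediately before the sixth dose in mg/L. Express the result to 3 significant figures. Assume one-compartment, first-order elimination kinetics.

1.02 mg/L

C₀ per dose = Dose / Vd = 725 / 390 = 1.859 mg/L
k = ln2 / t½ = 0.693147 / 31.9 = 0.02173 h⁻¹
Fraction remaining after one interval: r = e^(−kτ) = e^(−0.02173 × 47.5) = 0.3562
Before dose 6, 5 doses have been given (aged 1τ, 2τ, 3τ, 4τ, 5τ).
C_trough = C₀ × (r + r² + … + r^5) = C₀ × r(1−r^5)/(1−r)
        = 1.859 × 0.3562 × (1 − 0.005734) / (1 − 0.3562) = 1.023 mg/L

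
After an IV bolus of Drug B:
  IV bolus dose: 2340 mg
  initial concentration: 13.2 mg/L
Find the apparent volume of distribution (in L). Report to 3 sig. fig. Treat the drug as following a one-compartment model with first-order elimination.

Vd = Dose / C₀ = 2340 / 13.2 = 177.3 L

177 L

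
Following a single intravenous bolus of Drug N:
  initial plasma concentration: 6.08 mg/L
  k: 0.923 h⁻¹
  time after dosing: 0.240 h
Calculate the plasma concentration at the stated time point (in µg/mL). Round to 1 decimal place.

C = C₀ · e^(−k·t) = 6.080 × e^(−0.9230 × 0.240)
  = 6.080 × 0.8013 = 4.872 mg/L
(4.872 mg/L = 4.872 µg/mL)

4.9 µg/mL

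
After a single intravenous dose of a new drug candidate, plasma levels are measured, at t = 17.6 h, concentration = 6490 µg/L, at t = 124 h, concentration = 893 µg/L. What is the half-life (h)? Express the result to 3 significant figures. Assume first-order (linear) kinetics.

k = ln(C₁/C₂) / (t₂ − t₁) = ln(6490/893) / (124 − 17.6)
  = 1.983 / 106.4 = 0.01864 h⁻¹
t½ = ln2 / k = 0.693147 / 0.01864 = 37.19 h

37.2 h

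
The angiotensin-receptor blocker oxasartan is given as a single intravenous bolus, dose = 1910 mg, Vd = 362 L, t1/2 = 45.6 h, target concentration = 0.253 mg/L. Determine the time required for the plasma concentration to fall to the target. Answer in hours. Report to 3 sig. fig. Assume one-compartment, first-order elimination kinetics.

C₀ = Dose / Vd = 1910 / 362 = 5.276 mg/L
k = ln2 / t½ = 0.693147 / 45.6 = 0.01520 h⁻¹
t = ln(C₀ / C) / k = ln(5.276 / 0.253) / 0.01520
  = ln(20.85) / 0.01520 = 3.037 / 0.01520 = 199.8 h

200 h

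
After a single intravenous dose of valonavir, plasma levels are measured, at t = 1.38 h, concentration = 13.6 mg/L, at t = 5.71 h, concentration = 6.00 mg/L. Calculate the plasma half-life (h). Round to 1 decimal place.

3.7 h

k = ln(C₁/C₂) / (t₂ − t₁) = ln(13.6/6.00) / (5.71 − 1.38)
  = 0.8183 / 4.330 = 0.1890 h⁻¹
t½ = ln2 / k = 0.693147 / 0.1890 = 3.667 h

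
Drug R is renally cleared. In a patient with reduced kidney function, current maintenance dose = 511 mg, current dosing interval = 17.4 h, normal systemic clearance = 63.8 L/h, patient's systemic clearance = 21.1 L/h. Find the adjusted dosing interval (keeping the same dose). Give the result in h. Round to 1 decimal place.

52.6 h

To keep the same average steady-state level, dosing rate must scale with clearance.
CL ratio = 21.1 / 63.8 = 0.3307
New interval (same dose) = 17.4 / 0.3307 = 52.62 h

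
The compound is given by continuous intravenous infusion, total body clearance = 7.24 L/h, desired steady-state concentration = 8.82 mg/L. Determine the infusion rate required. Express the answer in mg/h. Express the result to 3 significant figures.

At steady state, infusion rate R₀ = Css × CL = 8.82 × 7.240 = 63.86 mg/h

63.9 mg/h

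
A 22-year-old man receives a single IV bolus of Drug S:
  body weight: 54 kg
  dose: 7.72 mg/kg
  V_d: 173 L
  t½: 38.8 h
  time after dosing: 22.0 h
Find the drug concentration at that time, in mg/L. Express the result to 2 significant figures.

Total dose = 7.72 × 54 = 416.9 mg
C₀ = Dose / Vd = 416.9 / 173 = 2.410 mg/L
k = ln2 / t½ = 0.693147 / 38.8 = 0.01786 h⁻¹
C = C₀ · e^(−k·t) = 2.410 × e^(−0.01786 × 22.0)
  = 2.410 × 0.6751 = 1.627 mg/L

1.6 mg/L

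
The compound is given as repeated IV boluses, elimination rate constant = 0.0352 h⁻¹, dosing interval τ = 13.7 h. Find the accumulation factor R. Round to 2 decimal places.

2.61

e^(−kτ) = e^(−0.03520 × 13.7) = 0.6174
Accumulation ratio R = 1 / (1 − e^(−kτ)) = 1 / (1 − 0.6174) = 2.614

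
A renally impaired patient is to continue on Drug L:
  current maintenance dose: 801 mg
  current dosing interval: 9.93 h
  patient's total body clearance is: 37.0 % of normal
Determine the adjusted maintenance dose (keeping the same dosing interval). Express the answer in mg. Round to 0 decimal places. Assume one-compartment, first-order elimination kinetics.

To keep the same average steady-state level, dosing rate must scale with clearance.
CL ratio = 37.0 / 100 = 0.3700
New dose (same interval) = 801 × 0.3700 = 296.4 mg

296 mg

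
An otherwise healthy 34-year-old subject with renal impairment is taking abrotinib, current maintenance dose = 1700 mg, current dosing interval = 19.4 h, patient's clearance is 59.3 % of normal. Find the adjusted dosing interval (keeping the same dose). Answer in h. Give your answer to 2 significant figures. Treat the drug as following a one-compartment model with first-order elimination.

33 h

To keep the same average steady-state level, dosing rate must scale with clearance.
CL ratio = 59.3 / 100 = 0.5930
New interval (same dose) = 19.4 / 0.5930 = 32.72 h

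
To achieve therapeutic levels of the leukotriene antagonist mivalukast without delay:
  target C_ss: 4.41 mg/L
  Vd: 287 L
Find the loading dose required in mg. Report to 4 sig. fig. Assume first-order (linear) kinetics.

1266 mg

LD = Css × Vd = 4.41 × 287 = 1266 mg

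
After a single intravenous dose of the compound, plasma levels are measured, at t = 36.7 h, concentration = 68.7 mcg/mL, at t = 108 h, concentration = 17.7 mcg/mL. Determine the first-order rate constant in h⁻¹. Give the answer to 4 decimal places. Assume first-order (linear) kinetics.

k = ln(C₁/C₂) / (t₂ − t₁) = ln(68.7/17.7) / (108 − 36.7)
  = 1.356 / 71.30 = 0.01902 h⁻¹

0.0190 h⁻¹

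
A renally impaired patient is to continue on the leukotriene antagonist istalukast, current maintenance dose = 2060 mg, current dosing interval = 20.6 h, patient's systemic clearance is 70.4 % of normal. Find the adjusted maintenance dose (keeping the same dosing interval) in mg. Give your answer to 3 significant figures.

To keep the same average steady-state level, dosing rate must scale with clearance.
CL ratio = 70.4 / 100 = 0.7040
New dose (same interval) = 2060 × 0.7040 = 1450 mg

1450 mg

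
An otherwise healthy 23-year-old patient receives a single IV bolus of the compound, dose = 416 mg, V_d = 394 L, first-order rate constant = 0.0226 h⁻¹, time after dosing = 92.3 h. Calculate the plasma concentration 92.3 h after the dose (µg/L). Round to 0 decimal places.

131 µg/L

C₀ = Dose / Vd = 416.0 / 394 = 1.056 mg/L
C = C₀ · e^(−k·t) = 1.056 × e^(−0.02260 × 92.3)
  = 1.056 × 0.1242 = 0.1312 mg/L
Convert: 0.1312 mg/L × 1000 = 131.2 µg/L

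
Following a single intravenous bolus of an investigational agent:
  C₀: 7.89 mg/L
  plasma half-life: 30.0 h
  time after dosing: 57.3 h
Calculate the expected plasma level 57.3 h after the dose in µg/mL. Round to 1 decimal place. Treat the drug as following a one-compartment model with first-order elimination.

2.1 µg/mL

k = ln2 / t½ = 0.693147 / 30.0 = 0.02310 h⁻¹
C = C₀ · e^(−k·t) = 7.890 × e^(−0.02310 × 57.3)
  = 7.890 × 0.2662 = 2.100 mg/L
(2.100 mg/L = 2.100 µg/mL)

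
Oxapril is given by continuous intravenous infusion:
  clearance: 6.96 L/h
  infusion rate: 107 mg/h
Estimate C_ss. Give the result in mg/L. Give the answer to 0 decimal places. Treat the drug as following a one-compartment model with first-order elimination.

At steady state Css = R₀ / CL = 107 / 6.960 = 15.37 mg/L

15 mg/L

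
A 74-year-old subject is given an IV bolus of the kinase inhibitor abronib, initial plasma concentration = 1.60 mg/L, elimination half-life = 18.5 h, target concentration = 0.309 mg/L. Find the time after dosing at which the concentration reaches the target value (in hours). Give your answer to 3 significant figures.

k = ln2 / t½ = 0.693147 / 18.5 = 0.03747 h⁻¹
t = ln(C₀ / C) / k = ln(1.600 / 0.309) / 0.03747
  = ln(5.178) / 0.03747 = 1.644 / 0.03747 = 43.88 h

43.9 h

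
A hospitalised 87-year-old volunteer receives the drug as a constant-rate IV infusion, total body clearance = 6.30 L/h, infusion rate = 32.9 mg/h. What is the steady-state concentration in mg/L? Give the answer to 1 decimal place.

5.2 mg/L

At steady state Css = R₀ / CL = 32.9 / 6.300 = 5.222 mg/L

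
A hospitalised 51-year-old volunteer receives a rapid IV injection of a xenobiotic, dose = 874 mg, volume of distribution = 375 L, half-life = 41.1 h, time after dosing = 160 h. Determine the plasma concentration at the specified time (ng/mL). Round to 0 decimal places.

C₀ = Dose / Vd = 874.0 / 375 = 2.331 mg/L
k = ln2 / t½ = 0.693147 / 41.1 = 0.01686 h⁻¹
C = C₀ · e^(−k·t) = 2.331 × e^(−0.01686 × 160)
  = 2.331 × 0.06737 = 0.1570 mg/L
Convert: 0.1570 mg/L × 1000 = 157.0 ng/mL

157 ng/mL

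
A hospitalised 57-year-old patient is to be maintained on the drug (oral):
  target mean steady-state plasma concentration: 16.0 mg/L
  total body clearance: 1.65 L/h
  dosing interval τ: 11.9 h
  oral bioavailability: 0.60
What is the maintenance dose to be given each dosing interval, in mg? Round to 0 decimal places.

524 mg

At steady state, F × (Dose/τ) = Css × CL.
Dose = Css × CL × τ / F = 16.0 × 1.650 × 11.9 / 0.60 = 523.6 mg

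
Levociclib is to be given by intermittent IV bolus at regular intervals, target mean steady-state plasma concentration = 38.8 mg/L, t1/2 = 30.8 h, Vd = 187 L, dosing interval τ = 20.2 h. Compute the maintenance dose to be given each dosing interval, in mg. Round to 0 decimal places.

3298 mg

k = ln2 / t½ = 0.693147 / 30.8 = 0.02250 h⁻¹
CL = k × Vd = 0.02250 × 187 = 4.208 L/h
At steady state, Dose/τ = Css × CL.
Dose = Css × CL × τ = 38.8 × 4.208 × 20.2 = 3298 mg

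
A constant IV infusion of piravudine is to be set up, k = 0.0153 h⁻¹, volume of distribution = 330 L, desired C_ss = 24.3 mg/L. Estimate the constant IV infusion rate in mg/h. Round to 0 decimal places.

CL = k × Vd = 0.01530 × 330 = 5.049 L/h
At steady state, infusion rate R₀ = Css × CL = 24.3 × 5.049 = 122.7 mg/h

123 mg/h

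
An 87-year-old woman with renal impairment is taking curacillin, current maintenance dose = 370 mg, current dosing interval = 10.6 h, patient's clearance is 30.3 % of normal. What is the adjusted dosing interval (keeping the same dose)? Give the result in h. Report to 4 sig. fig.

To keep the same average steady-state level, dosing rate must scale with clearance.
CL ratio = 30.3 / 100 = 0.3030
New interval (same dose) = 10.6 / 0.3030 = 34.98 h

34.98 h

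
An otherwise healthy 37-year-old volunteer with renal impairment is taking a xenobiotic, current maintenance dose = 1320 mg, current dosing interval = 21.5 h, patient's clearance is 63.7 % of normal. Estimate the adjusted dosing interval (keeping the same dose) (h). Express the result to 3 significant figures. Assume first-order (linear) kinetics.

33.8 h

To keep the same average steady-state level, dosing rate must scale with clearance.
CL ratio = 63.7 / 100 = 0.6370
New interval (same dose) = 21.5 / 0.6370 = 33.75 h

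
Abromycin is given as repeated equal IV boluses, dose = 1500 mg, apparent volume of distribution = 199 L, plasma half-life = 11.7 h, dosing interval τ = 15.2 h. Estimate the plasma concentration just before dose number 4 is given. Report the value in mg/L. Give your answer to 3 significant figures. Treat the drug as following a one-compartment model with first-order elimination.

C₀ per dose = Dose / Vd = 1500 / 199 = 7.538 mg/L
k = ln2 / t½ = 0.693147 / 11.7 = 0.05924 h⁻¹
Fraction remaining after one interval: r = e^(−kτ) = e^(−0.05924 × 15.2) = 0.4064
Before dose 4, 3 doses have been given (aged 1τ, 2τ, 3τ).
C_trough = C₀ × (r + r² + … + r^3) = C₀ × r(1−r^3)/(1−r)
        = 7.538 × 0.4064 × (1 − 0.06712) / (1 − 0.4064) = 4.814 mg/L

4.81 mg/L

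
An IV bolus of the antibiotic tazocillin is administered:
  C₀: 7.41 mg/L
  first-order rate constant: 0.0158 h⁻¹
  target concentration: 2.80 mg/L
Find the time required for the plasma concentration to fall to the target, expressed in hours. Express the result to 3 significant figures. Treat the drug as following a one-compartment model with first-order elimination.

t = ln(C₀ / C) / k = ln(7.410 / 2.80) / 0.01580
  = ln(2.646) / 0.01580 = 0.9730 / 0.01580 = 61.58 h

61.6 h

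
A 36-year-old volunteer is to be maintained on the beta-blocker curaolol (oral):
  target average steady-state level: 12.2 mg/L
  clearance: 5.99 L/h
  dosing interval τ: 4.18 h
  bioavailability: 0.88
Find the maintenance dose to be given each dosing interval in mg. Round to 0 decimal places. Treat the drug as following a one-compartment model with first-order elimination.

347 mg

At steady state, F × (Dose/τ) = Css × CL.
Dose = Css × CL × τ / F = 12.2 × 5.990 × 4.18 / 0.88 = 347.1 mg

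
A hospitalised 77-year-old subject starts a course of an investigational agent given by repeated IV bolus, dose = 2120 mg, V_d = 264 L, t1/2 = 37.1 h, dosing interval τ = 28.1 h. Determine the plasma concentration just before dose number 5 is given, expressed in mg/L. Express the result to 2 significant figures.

C₀ per dose = Dose / Vd = 2120 / 264 = 8.030 mg/L
k = ln2 / t½ = 0.693147 / 37.1 = 0.01868 h⁻¹
Fraction remaining after one interval: r = e^(−kτ) = e^(−0.01868 × 28.1) = 0.5916
Before dose 5, 4 doses have been given (aged 1τ, 2τ, 3τ, 4τ).
C_trough = C₀ × (r + r² + … + r^4) = C₀ × r(1−r^4)/(1−r)
        = 8.030 × 0.5916 × (1 − 0.1225) / (1 − 0.5916) = 10.21 mg/L

10 mg/L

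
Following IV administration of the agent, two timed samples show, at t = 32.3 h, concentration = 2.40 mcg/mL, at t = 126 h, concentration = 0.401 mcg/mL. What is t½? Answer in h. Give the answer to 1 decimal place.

36.3 h

k = ln(C₁/C₂) / (t₂ − t₁) = ln(2.40/0.401) / (126 − 32.3)
  = 1.789 / 93.70 = 0.01909 h⁻¹
t½ = ln2 / k = 0.693147 / 0.01909 = 36.31 h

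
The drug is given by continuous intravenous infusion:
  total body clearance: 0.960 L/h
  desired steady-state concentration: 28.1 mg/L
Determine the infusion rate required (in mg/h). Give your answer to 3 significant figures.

At steady state, infusion rate R₀ = Css × CL = 28.1 × 0.9600 = 26.98 mg/h

27.0 mg/h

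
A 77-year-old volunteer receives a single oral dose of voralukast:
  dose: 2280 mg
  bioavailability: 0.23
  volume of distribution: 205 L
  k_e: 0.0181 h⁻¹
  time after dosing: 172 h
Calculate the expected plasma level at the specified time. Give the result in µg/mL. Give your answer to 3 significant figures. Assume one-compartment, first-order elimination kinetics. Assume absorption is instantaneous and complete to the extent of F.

0.114 µg/mL

Amount reaching circulation = F × Dose = 0.23 × 2280 = 524.4 mg
C₀ = F·Dose / Vd = 524.4 / 205 = 2.558 mg/L
C = C₀ · e^(−k·t) = 2.558 × e^(−0.01810 × 172)
  = 2.558 × 0.04446 = 0.1137 mg/L
(0.1137 mg/L = 0.1137 µg/mL)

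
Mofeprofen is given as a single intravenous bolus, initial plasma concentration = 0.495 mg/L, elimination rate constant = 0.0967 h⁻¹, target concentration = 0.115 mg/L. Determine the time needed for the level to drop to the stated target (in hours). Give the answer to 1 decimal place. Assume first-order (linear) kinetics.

15.1 h

t = ln(C₀ / C) / k = ln(0.4950 / 0.115) / 0.09670
  = ln(4.304) / 0.09670 = 1.460 / 0.09670 = 15.10 h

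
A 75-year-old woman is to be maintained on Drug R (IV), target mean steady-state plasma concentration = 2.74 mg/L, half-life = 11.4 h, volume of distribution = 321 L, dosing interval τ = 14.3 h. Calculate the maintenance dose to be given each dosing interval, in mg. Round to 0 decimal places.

k = ln2 / t½ = 0.693147 / 11.4 = 0.06080 h⁻¹
CL = k × Vd = 0.06080 × 321 = 19.52 L/h
At steady state, Dose/τ = Css × CL.
Dose = Css × CL × τ = 2.74 × 19.52 × 14.3 = 764.8 mg

765 mg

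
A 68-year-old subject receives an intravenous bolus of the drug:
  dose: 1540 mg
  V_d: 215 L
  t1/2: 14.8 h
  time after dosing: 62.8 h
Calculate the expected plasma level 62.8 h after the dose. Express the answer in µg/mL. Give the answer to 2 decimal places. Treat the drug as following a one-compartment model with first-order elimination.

C₀ = Dose / Vd = 1540 / 215 = 7.163 mg/L
k = ln2 / t½ = 0.693147 / 14.8 = 0.04683 h⁻¹
C = C₀ · e^(−k·t) = 7.163 × e^(−0.04683 × 62.8)
  = 7.163 × 0.05282 = 0.3783 mg/L
(0.3783 mg/L = 0.3783 µg/mL)

0.38 µg/mL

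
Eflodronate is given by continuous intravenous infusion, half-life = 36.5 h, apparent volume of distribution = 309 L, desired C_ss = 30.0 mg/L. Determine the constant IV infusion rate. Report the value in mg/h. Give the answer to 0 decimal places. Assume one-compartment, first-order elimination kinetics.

k = ln2 / t½ = 0.693147 / 36.5 = 0.01899 h⁻¹
CL = k × Vd = 0.01899 × 309 = 5.868 L/h
At steady state, infusion rate R₀ = Css × CL = 30.0 × 5.868 = 176.0 mg/h

176 mg/h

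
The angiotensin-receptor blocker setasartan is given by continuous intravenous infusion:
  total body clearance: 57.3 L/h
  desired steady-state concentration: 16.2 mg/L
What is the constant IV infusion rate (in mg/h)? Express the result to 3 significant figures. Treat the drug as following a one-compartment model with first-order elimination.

At steady state, infusion rate R₀ = Css × CL = 16.2 × 57.30 = 928.3 mg/h

928 mg/h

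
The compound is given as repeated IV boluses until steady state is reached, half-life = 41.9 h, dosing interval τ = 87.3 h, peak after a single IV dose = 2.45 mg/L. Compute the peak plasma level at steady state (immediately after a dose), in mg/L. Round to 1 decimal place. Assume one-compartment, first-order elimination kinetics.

3.2 mg/L

k = ln2 / t½ = 0.693147 / 41.9 = 0.01654 h⁻¹
e^(−kτ) = e^(−0.01654 × 87.3) = 0.2360
Accumulation ratio R = 1 / (1 − e^(−kτ)) = 1 / (1 − 0.2360) = 1.309
Steady-state peak = C₀ × R = 2.45 × 1.309 = 3.207 mg/L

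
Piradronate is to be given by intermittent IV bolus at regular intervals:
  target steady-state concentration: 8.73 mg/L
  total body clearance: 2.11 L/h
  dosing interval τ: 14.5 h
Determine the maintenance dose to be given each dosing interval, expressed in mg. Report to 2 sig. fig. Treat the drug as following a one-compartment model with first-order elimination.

270 mg

At steady state, Dose/τ = Css × CL.
Dose = Css × CL × τ = 8.73 × 2.110 × 14.5 = 267.1 mg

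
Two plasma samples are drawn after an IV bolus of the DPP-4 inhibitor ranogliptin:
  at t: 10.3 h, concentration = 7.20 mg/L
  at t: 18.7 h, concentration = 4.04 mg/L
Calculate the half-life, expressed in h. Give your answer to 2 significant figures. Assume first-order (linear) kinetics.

10 h

k = ln(C₁/C₂) / (t₂ − t₁) = ln(7.20/4.04) / (18.7 − 10.3)
  = 0.5778 / 8.400 = 0.06879 h⁻¹
t½ = ln2 / k = 0.693147 / 0.06879 = 10.08 h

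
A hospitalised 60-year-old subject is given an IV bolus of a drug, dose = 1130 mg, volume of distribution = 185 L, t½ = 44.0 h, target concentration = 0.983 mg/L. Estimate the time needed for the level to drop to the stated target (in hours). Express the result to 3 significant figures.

116 h

C₀ = Dose / Vd = 1130 / 185 = 6.108 mg/L
k = ln2 / t½ = 0.693147 / 44.0 = 0.01575 h⁻¹
t = ln(C₀ / C) / k = ln(6.108 / 0.983) / 0.01575
  = ln(6.214) / 0.01575 = 1.827 / 0.01575 = 116.0 h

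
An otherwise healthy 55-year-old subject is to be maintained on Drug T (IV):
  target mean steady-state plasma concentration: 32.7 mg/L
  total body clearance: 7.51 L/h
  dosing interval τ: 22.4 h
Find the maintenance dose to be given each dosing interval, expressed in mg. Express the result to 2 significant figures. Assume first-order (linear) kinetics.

5500 mg

At steady state, Dose/τ = Css × CL.
Dose = Css × CL × τ = 32.7 × 7.510 × 22.4 = 5501 mg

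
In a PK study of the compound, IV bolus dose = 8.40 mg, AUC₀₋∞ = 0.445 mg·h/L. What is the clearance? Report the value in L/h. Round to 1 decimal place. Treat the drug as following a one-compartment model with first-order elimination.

18.9 L/h

CL = Dose / AUC = 8.40 / 0.445 = 18.88 L/h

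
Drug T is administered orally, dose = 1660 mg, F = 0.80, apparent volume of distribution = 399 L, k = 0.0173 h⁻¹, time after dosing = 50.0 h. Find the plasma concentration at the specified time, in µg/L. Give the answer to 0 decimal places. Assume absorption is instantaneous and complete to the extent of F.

1401 µg/L

Amount reaching circulation = F × Dose = 0.80 × 1660 = 1328 mg
C₀ = F·Dose / Vd = 1328 / 399 = 3.328 mg/L
C = C₀ · e^(−k·t) = 3.328 × e^(−0.01730 × 50.0)
  = 3.328 × 0.4211 = 1.401 mg/L
Convert: 1.401 mg/L × 1000 = 1401 µg/L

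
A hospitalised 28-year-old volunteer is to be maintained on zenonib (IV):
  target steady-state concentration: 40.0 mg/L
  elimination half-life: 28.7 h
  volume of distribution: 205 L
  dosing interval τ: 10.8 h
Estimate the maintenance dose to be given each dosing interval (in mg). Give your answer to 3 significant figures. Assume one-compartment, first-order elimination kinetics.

2140 mg

k = ln2 / t½ = 0.693147 / 28.7 = 0.02415 h⁻¹
CL = k × Vd = 0.02415 × 205 = 4.951 L/h
At steady state, Dose/τ = Css × CL.
Dose = Css × CL × τ = 40.0 × 4.951 × 10.8 = 2139 mg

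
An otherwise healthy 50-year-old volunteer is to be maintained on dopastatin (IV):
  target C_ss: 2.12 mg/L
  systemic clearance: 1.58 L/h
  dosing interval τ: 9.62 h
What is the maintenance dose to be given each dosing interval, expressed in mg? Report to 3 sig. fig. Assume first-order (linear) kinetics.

At steady state, Dose/τ = Css × CL.
Dose = Css × CL × τ = 2.12 × 1.580 × 9.62 = 32.22 mg

32.2 mg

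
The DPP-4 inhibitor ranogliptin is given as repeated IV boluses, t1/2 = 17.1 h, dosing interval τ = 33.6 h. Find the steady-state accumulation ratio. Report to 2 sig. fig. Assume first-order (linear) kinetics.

k = ln2 / t½ = 0.693147 / 17.1 = 0.04053 h⁻¹
e^(−kτ) = e^(−0.04053 × 33.6) = 0.2562
Accumulation ratio R = 1 / (1 − e^(−kτ)) = 1 / (1 − 0.2562) = 1.344

1.3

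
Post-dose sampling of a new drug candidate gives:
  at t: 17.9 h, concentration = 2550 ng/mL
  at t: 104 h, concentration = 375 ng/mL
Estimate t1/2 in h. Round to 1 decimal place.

k = ln(C₁/C₂) / (t₂ − t₁) = ln(2550/375) / (104 − 17.9)
  = 1.917 / 86.10 = 0.02226 h⁻¹
t½ = ln2 / k = 0.693147 / 0.02226 = 31.14 h

31.1 h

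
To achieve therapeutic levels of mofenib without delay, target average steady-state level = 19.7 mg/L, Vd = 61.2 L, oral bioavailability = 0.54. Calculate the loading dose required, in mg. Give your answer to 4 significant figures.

LD = Css × Vd / F = 19.7 × 61.2 / 0.54 = 2233 mg

2233 mg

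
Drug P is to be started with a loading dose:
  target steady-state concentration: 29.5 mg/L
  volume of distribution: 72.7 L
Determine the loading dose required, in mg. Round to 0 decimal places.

LD = Css × Vd = 29.5 × 72.7 = 2145 mg

2145 mg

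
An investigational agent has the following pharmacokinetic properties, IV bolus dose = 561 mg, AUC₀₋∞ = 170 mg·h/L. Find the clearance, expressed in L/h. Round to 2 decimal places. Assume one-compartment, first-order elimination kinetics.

CL = Dose / AUC = 561 / 170 = 3.300 L/h

3.30 L/h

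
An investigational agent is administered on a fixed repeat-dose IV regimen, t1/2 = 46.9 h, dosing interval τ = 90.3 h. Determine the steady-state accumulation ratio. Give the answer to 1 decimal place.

k = ln2 / t½ = 0.693147 / 46.9 = 0.01478 h⁻¹
e^(−kτ) = e^(−0.01478 × 90.3) = 0.2633
Accumulation ratio R = 1 / (1 − e^(−kτ)) = 1 / (1 − 0.2633) = 1.357

1.4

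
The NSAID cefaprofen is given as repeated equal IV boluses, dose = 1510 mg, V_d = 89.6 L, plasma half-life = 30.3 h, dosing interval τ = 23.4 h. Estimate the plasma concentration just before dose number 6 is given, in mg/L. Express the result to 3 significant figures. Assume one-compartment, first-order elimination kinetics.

C₀ per dose = Dose / Vd = 1510 / 89.6 = 16.85 mg/L
k = ln2 / t½ = 0.693147 / 30.3 = 0.02288 h⁻¹
Fraction remaining after one interval: r = e^(−kτ) = e^(−0.02288 × 23.4) = 0.5854
Before dose 6, 5 doses have been given (aged 1τ, 2τ, 3τ, 4τ, 5τ).
C_trough = C₀ × (r + r² + … + r^5) = C₀ × r(1−r^5)/(1−r)
        = 16.85 × 0.5854 × (1 − 0.06875) / (1 − 0.5854) = 22.16 mg/L

22.2 mg/L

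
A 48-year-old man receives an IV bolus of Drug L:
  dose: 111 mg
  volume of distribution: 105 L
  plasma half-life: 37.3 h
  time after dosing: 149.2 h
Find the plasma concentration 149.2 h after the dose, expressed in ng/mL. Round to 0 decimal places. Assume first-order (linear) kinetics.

66 ng/mL

C₀ = Dose / Vd = 111.0 / 105 = 1.057 mg/L
k = ln2 / t½ = 0.693147 / 37.3 = 0.01858 h⁻¹
t / t½ = 149.2 / 37.3 = 4 half-lives
C = C₀ × (1/2)^4 = 1.057 × 0.06250 = 0.06606 mg/L
Convert: 0.06606 mg/L × 1000 = 66.06 ng/mL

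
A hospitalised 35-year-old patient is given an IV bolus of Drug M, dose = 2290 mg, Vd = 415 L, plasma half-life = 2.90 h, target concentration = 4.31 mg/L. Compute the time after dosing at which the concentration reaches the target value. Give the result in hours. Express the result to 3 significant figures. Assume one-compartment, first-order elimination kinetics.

C₀ = Dose / Vd = 2290 / 415 = 5.518 mg/L
k = ln2 / t½ = 0.693147 / 2.90 = 0.2390 h⁻¹
t = ln(C₀ / C) / k = ln(5.518 / 4.31) / 0.2390
  = ln(1.280) / 0.2390 = 0.2469 / 0.2390 = 1.033 h

1.03 h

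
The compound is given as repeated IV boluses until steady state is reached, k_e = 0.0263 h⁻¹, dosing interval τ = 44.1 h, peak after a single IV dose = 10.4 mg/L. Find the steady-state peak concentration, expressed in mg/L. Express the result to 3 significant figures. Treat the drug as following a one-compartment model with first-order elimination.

e^(−kτ) = e^(−0.02630 × 44.1) = 0.3135
Accumulation ratio R = 1 / (1 − e^(−kτ)) = 1 / (1 − 0.3135) = 1.457
Steady-state peak = C₀ × R = 10.4 × 1.457 = 15.15 mg/L

15.2 mg/L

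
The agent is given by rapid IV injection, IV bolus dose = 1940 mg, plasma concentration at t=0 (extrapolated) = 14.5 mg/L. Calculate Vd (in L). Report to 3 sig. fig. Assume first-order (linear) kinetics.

Vd = Dose / C₀ = 1940 / 14.5 = 133.8 L

134 L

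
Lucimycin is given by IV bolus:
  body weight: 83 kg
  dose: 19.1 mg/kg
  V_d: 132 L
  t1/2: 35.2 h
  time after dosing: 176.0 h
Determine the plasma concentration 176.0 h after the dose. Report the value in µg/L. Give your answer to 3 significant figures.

375 µg/L

Total dose = 19.1 × 83 = 1585 mg
C₀ = Dose / Vd = 1585 / 132 = 12.01 mg/L
k = ln2 / t½ = 0.693147 / 35.2 = 0.01969 h⁻¹
t / t½ = 176.0 / 35.2 = 5 half-lives
C = C₀ × (1/2)^5 = 12.01 × 0.03125 = 0.3753 mg/L
Convert: 0.3753 mg/L × 1000 = 375.3 µg/L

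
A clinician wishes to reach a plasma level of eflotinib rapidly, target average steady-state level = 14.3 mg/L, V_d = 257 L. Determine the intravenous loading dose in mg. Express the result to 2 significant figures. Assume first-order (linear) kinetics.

3700 mg

LD = Css × Vd = 14.3 × 257 = 3675 mg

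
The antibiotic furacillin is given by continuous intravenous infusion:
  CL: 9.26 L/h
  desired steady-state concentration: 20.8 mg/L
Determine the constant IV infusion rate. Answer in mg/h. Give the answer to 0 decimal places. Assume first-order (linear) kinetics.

At steady state, infusion rate R₀ = Css × CL = 20.8 × 9.260 = 192.6 mg/h

193 mg/h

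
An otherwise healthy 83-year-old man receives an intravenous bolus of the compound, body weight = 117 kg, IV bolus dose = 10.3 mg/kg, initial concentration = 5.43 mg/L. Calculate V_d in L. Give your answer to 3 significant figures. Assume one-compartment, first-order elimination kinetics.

Dose = 10.3 × 117 = 1205 mg
Vd = Dose / C₀ = 1205 / 5.43 = 221.9 L

222 L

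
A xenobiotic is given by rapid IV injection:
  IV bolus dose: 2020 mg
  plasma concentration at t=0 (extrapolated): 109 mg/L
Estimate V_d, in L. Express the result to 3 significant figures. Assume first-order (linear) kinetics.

18.5 L

Vd = Dose / C₀ = 2020 / 109 = 18.53 L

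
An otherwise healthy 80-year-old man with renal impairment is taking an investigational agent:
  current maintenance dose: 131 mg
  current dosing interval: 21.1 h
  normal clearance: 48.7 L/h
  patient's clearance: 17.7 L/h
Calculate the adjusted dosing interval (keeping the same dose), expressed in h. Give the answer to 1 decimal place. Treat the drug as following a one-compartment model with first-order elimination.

To keep the same average steady-state level, dosing rate must scale with clearance.
CL ratio = 17.7 / 48.7 = 0.3634
New interval (same dose) = 21.1 / 0.3634 = 58.06 h

58.1 h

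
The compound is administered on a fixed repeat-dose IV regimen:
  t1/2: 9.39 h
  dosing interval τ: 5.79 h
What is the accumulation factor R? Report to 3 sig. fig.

2.88

k = ln2 / t½ = 0.693147 / 9.39 = 0.07382 h⁻¹
e^(−kτ) = e^(−0.07382 × 5.79) = 0.6522
Accumulation ratio R = 1 / (1 − e^(−kτ)) = 1 / (1 − 0.6522) = 2.875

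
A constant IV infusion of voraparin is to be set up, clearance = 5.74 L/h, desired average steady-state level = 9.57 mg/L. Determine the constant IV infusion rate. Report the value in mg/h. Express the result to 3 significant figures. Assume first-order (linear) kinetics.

At steady state, infusion rate R₀ = Css × CL = 9.57 × 5.740 = 54.93 mg/h

54.9 mg/h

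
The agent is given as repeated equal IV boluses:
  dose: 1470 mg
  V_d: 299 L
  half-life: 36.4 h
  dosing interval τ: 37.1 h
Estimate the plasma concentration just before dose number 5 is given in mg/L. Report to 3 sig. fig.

C₀ per dose = Dose / Vd = 1470 / 299 = 4.916 mg/L
k = ln2 / t½ = 0.693147 / 36.4 = 0.01904 h⁻¹
Fraction remaining after one interval: r = e^(−kτ) = e^(−0.01904 × 37.1) = 0.4934
Before dose 5, 4 doses have been given (aged 1τ, 2τ, 3τ, 4τ).
C_trough = C₀ × (r + r² + … + r^4) = C₀ × r(1−r^4)/(1−r)
        = 4.916 × 0.4934 × (1 − 0.05926) / (1 − 0.4934) = 4.504 mg/L

4.50 mg/L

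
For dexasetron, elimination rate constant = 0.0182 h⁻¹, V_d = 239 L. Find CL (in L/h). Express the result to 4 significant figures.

CL = k × Vd = 0.0182 × 239 = 4.350 L/h

4.350 L/h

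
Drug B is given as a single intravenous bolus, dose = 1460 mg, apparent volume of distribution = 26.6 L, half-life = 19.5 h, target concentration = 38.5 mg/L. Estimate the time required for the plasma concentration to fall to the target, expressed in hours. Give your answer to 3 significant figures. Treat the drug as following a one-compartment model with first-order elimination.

C₀ = Dose / Vd = 1460 / 26.6 = 54.89 mg/L
k = ln2 / t½ = 0.693147 / 19.5 = 0.03555 h⁻¹
t = ln(C₀ / C) / k = ln(54.89 / 38.5) / 0.03555
  = ln(1.426) / 0.03555 = 0.3549 / 0.03555 = 9.983 h

9.98 h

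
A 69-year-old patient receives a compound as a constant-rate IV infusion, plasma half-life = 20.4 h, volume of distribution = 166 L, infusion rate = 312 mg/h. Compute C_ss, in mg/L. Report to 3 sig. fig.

55.3 mg/L

k = ln2 / t½ = 0.693147 / 20.4 = 0.03398 h⁻¹
CL = k × Vd = 0.03398 × 166 = 5.641 L/h
At steady state Css = R₀ / CL = 312 / 5.641 = 55.31 mg/L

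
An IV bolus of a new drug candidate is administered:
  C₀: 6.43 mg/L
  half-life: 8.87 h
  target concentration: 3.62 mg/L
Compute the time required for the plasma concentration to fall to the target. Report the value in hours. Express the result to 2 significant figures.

7.4 h

k = ln2 / t½ = 0.693147 / 8.87 = 0.07815 h⁻¹
t = ln(C₀ / C) / k = ln(6.430 / 3.62) / 0.07815
  = ln(1.776) / 0.07815 = 0.5744 / 0.07815 = 7.350 h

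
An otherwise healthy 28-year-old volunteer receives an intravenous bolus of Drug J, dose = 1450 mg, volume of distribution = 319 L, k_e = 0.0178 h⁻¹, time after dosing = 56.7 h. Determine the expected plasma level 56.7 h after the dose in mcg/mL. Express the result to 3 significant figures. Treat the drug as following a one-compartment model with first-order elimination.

1.66 mcg/mL

C₀ = Dose / Vd = 1450 / 319 = 4.545 mg/L
C = C₀ · e^(−k·t) = 4.545 × e^(−0.01780 × 56.7)
  = 4.545 × 0.3645 = 1.657 mg/L
(1.657 mg/L = 1.657 mcg/mL)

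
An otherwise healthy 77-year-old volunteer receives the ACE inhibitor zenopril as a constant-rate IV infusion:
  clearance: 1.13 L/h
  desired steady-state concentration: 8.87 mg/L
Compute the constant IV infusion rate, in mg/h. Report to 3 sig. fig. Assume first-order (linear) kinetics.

At steady state, infusion rate R₀ = Css × CL = 8.87 × 1.130 = 10.02 mg/h

10.0 mg/h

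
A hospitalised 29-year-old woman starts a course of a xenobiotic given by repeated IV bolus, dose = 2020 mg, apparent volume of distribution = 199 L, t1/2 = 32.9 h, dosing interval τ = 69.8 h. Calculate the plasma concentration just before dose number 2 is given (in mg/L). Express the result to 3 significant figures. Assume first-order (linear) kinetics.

C₀ per dose = Dose / Vd = 2020 / 199 = 10.15 mg/L
k = ln2 / t½ = 0.693147 / 32.9 = 0.02107 h⁻¹
Fraction remaining after one interval: r = e^(−kτ) = e^(−0.02107 × 69.8) = 0.2298
Before dose 2, 1 dose has been given (aged 1τ).
C_trough = C₀ × r = 10.15 × 0.2298 = 2.332 mg/L

2.33 mg/L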